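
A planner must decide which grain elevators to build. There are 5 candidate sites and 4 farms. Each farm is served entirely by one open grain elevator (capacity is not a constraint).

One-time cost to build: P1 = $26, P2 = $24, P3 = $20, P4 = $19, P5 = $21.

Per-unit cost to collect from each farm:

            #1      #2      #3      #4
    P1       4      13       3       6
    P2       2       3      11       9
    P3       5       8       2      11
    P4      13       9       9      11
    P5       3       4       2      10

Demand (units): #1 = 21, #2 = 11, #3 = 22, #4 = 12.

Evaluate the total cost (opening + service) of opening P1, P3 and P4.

Each farm is assigned to its cheapest site among the open ones.
{P1, P3, P4}: #1→P1 4·21=84, #2→P3 8·11=88, #3→P3 2·22=44, #4→P1 6·12=72. Service 288; fixed 65; total 353.

Total cost: 353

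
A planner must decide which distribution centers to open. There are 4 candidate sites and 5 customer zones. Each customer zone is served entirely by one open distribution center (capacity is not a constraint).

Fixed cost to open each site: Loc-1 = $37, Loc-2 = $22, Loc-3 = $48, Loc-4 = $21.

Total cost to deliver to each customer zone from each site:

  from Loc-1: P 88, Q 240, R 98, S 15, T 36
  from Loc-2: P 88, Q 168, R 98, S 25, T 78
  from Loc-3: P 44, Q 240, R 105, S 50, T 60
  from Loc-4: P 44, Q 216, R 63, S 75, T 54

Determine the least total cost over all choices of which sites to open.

Minimum total cost: 397

For any fixed open set, each customer zone goes to its cheapest open site; total = fixed + service.
{Loc-2, Loc-4}: P→Loc-4 44, Q→Loc-2 168, R→Loc-4 63, S→Loc-2 25, T→Loc-4 54. Service 354; fixed 43; total 397.
{Loc-1, Loc-2, Loc-4}: P→Loc-4 44, Q→Loc-2 168, R→Loc-4 63, S→Loc-1 15, T→Loc-1 36. Service 326; fixed 80; total 406.
{Loc-1, Loc-4}: service 374 + fixed 58 = 432
{Loc-1, Loc-2, Loc-3, Loc-4}: service 326 + fixed 128 = 454
No other subset beats 397.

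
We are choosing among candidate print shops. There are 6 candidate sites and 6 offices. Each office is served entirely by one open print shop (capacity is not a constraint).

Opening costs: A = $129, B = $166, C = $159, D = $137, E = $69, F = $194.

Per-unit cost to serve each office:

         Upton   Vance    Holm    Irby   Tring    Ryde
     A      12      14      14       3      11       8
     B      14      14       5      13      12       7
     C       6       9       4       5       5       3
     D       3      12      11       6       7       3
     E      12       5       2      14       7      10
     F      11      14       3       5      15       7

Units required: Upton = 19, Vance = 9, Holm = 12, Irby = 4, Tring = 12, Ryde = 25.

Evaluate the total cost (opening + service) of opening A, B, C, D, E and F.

Each office is assigned to its cheapest site among the open ones.
{A, B, C, D, E, F}: Upton→D 3·19=57, Vance→E 5·9=45, Holm→E 2·12=24, Irby→A 3·4=12, Tring→C 5·12=60, Ryde→C 3·25=75. Service 273; fixed 854; total 1127.

Total cost: 1127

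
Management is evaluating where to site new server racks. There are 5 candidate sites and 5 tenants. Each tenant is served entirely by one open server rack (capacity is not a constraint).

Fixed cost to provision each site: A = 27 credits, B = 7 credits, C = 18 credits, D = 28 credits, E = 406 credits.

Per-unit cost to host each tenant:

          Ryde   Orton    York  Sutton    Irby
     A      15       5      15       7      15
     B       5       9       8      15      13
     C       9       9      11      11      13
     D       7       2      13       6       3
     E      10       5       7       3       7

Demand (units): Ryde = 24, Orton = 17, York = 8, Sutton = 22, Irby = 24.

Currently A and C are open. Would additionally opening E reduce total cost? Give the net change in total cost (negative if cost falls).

No — net change +142 (cost rises by 142).

Current service cost with {A, C}: 855.
Adding E: each tenant re-picks its cheapest; new service cost 591, saving 264.
Extra fixed cost: 406. Net change = 406 − 264 = 142.
(Totals: 900 → 1042.)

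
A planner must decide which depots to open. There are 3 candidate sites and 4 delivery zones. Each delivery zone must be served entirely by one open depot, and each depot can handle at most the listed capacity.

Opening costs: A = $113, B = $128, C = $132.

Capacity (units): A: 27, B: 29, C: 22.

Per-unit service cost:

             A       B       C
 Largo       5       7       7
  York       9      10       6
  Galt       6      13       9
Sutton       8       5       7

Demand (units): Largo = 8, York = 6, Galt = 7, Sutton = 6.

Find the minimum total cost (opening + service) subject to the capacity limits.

Open {A}: Largo→A 5·8=40, York→A 9·6=54, Galt→A 6·7=42, Sutton→A 8·6=48.
Loads: A carries 27/27. Service 184; fixed 113; total 297.
Next best feasible plan costs 365.

Minimum total cost: 297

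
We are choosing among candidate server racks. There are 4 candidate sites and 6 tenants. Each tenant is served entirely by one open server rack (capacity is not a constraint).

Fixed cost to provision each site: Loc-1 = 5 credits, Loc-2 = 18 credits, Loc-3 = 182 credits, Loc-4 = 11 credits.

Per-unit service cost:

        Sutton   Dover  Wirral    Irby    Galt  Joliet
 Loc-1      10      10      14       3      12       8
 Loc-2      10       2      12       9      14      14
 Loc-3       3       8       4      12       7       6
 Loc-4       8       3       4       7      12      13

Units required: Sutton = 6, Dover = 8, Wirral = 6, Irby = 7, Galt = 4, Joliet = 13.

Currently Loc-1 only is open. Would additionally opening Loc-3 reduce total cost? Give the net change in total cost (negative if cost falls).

Current service cost with {Loc-1}: 397.
Adding Loc-3: each tenant re-picks its cheapest; new service cost 233, saving 164.
Extra fixed cost: 182. Net change = 182 − 164 = 18.
(Totals: 402 → 420.)

No — net change +18 (cost rises by 18).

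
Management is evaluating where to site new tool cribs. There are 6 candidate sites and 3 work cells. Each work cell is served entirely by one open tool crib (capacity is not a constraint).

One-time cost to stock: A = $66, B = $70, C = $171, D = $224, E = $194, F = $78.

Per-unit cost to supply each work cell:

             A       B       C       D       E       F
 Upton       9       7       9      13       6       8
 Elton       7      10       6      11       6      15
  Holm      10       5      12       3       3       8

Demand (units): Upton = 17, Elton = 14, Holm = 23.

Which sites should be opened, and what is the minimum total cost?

Open B only; minimum total cost 444.

For any fixed open set, each work cell goes to its cheapest open site; total = fixed + service.
{B}: Upton→B 7·17=119, Elton→B 10·14=140, Holm→B 5·23=115. Service 374; fixed 70; total 444.
{E}: Upton→E 6·17=102, Elton→E 6·14=84, Holm→E 3·23=69. Service 255; fixed 194; total 449.
{A, B}: Upton→B 7·17=119, Elton→A 7·14=98, Holm→B 5·23=115. Service 332; fixed 136; total 468.
{A, B, C, D, E, F}: Upton→E 6·17=102, Elton→C 6·14=84, Holm→D 3·23=69. Service 255; fixed 803; total 1058.
No other subset beats 444.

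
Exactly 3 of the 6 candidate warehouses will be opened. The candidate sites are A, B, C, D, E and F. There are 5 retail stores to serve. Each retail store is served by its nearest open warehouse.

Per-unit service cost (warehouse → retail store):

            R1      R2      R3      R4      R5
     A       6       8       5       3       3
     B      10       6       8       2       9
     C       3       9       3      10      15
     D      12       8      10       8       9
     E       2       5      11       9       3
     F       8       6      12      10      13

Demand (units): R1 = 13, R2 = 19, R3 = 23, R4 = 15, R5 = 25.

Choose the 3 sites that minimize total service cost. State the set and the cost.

With exactly 3 open, each retail store uses its cheapest among the chosen.
{B, C, E}: R1→E 2·13=26, R2→E 5·19=95, R3→C 3·23=69, R4→B 2·15=30, R5→E 3·25=75. Service cost 295.
{A, C, E}: service cost 310
{A, B, C}: service cost 327
Among all 20 size-3 choices, {B, C, E} is lowest.

Choose B, C and E; total service cost 295.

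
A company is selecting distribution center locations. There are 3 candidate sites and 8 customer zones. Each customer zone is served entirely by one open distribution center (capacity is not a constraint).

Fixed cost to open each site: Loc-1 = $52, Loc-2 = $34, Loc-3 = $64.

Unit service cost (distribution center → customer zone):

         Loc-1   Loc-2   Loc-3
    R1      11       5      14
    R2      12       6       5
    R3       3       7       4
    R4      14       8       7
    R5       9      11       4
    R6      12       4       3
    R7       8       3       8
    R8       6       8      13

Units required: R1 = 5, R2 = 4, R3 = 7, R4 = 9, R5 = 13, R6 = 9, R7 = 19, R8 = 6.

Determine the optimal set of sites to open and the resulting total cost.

For any fixed open set, each customer zone goes to its cheapest open site; total = fixed + service.
{Loc-2, Loc-3}: R1→Loc-2 5·5=25, R2→Loc-3 5·4=20, R3→Loc-3 4·7=28, R4→Loc-3 7·9=63, R5→Loc-3 4·13=52, R6→Loc-3 3·9=27, R7→Loc-2 3·19=57, R8→Loc-2 8·6=48. Service 320; fixed 98; total 418.
{Loc-1, Loc-2, Loc-3}: service 301 + fixed 150 = 451
{Loc-1, Loc-2}: R1→Loc-2 5·5=25, R2→Loc-2 6·4=24, R3→Loc-1 3·7=21, R4→Loc-2 8·9=72, R5→Loc-1 9·13=117, R6→Loc-2 4·9=36, R7→Loc-2 3·19=57, R8→Loc-1 6·6=36. Service 388; fixed 86; total 474.
{Loc-2}: service 454 + fixed 34 = 488
No other subset beats 418.

Open Loc-2 and Loc-3; minimum total cost 418.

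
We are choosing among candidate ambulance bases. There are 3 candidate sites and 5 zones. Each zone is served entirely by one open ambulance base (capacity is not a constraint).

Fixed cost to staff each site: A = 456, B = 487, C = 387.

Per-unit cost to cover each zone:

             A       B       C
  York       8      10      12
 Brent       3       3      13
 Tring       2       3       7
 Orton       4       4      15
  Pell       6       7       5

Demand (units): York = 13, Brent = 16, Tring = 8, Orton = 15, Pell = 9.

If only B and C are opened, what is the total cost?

Each zone is assigned to its cheapest site among the open ones.
{B, C}: York→B 10·13=130, Brent→B 3·16=48, Tring→B 3·8=24, Orton→B 4·15=60, Pell→C 5·9=45. Service 307; fixed 874; total 1181.

Total cost: 1181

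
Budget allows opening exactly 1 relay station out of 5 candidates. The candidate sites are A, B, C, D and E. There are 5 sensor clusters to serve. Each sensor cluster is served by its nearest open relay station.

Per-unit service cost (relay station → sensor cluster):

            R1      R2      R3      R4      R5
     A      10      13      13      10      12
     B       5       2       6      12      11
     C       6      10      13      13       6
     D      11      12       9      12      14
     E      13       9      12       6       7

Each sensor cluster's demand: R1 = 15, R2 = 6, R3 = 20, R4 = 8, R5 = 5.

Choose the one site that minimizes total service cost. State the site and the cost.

Choose B only; total service cost 358.

With exactly 1 open, each sensor cluster uses its cheapest among the chosen.
{B}: R1→B 5·15=75, R2→B 2·6=12, R3→B 6·20=120, R4→B 12·8=96, R5→B 11·5=55. Service cost 358.
{C}: service cost 544
{E}: service cost 572
Among all 5 size-1 choices, {B} is lowest.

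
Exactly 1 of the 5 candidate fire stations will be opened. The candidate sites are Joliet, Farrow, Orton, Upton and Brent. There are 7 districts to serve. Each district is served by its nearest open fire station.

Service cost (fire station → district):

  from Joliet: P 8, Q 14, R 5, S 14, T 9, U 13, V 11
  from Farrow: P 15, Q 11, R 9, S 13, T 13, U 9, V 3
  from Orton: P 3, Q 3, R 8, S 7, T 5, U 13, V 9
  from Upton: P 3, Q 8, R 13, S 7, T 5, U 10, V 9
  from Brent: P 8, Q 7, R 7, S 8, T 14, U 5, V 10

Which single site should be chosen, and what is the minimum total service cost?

Choose Orton only; total service cost 48.

With exactly 1 open, each district uses its cheapest among the chosen.
{Orton}: P→Orton 3, Q→Orton 3, R→Orton 8, S→Orton 7, T→Orton 5, U→Orton 13, V→Orton 9. Service cost 48.
{Upton}: service cost 55
{Brent}: service cost 59
Among all 5 size-1 choices, {Orton} is lowest.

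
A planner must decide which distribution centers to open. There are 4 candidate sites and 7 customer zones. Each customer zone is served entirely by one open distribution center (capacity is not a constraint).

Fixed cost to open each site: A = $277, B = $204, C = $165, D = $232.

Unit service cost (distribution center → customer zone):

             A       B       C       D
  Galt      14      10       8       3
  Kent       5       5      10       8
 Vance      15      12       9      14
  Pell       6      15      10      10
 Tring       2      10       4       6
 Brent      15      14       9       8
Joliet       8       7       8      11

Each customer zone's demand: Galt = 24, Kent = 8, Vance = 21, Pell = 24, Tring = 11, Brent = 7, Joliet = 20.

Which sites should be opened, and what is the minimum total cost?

For any fixed open set, each customer zone goes to its cheapest open site; total = fixed + service.
{C}: Galt→C 8·24=192, Kent→C 10·8=80, Vance→C 9·21=189, Pell→C 10·24=240, Tring→C 4·11=44, Brent→C 9·7=63, Joliet→C 8·20=160. Service 968; fixed 165; total 1133.
{C, D}: Galt→D 3·24=72, Kent→D 8·8=64, Vance→C 9·21=189, Pell→C 10·24=240, Tring→C 4·11=44, Brent→D 8·7=56, Joliet→C 8·20=160. Service 825; fixed 397; total 1222.
{D}: service 1012 + fixed 232 = 1244
{A, B, C, D}: service 663 + fixed 878 = 1541
No other subset beats 1133.

Open C only; minimum total cost 1133.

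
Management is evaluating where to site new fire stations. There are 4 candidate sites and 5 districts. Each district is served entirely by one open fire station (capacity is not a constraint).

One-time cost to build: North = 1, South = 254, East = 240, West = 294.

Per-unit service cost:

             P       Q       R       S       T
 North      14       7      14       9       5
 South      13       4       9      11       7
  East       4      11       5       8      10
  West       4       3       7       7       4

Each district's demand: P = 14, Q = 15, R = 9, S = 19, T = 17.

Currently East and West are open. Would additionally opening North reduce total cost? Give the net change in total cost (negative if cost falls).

No — net change +1 (cost rises by 1).

Current service cost with {East, West}: 347.
Adding North: each district re-picks its cheapest; new service cost 347, saving 0.
Extra fixed cost: 1. Net change = 1 − 0 = 1.
(Totals: 881 → 882.)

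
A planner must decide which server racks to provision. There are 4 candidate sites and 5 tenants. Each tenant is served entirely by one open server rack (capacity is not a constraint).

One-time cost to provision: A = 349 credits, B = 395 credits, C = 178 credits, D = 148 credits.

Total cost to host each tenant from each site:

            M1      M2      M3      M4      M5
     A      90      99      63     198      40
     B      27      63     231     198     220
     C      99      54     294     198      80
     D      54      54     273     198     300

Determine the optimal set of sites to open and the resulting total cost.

For any fixed open set, each tenant goes to its cheapest open site; total = fixed + service.
{A}: M1→A 90, M2→A 99, M3→A 63, M4→A 198, M5→A 40. Service 490; fixed 349; total 839.
{C}: service 725 + fixed 178 = 903
{A, D}: service 409 + fixed 497 = 906
{A, B, C, D}: service 382 + fixed 1070 = 1452
No other subset beats 839.

Open A only; minimum total cost 839.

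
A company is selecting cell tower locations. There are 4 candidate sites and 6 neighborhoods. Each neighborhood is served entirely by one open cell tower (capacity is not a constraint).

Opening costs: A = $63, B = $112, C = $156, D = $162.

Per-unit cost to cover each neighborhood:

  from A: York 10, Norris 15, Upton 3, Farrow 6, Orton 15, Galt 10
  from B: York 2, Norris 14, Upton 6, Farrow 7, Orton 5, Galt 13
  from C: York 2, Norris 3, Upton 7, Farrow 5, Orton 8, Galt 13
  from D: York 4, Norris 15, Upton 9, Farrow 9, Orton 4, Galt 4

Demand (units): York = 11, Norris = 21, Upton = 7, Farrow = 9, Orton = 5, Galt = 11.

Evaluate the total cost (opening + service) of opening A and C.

Each neighborhood is assigned to its cheapest site among the open ones.
{A, C}: York→C 2·11=22, Norris→C 3·21=63, Upton→A 3·7=21, Farrow→C 5·9=45, Orton→C 8·5=40, Galt→A 10·11=110. Service 301; fixed 219; total 520.

Total cost: 520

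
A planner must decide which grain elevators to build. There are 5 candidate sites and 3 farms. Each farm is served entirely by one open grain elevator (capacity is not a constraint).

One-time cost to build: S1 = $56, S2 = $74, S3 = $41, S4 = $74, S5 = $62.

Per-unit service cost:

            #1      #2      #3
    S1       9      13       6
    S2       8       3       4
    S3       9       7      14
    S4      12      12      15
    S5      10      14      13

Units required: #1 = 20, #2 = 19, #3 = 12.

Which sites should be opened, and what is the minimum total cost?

Open S2 only; minimum total cost 339.

For any fixed open set, each farm goes to its cheapest open site; total = fixed + service.
{S2}: #1→S2 8·20=160, #2→S2 3·19=57, #3→S2 4·12=48. Service 265; fixed 74; total 339.
{S2, S3}: #1→S2 8·20=160, #2→S2 3·19=57, #3→S2 4·12=48. Service 265; fixed 115; total 380.
{S1, S2}: service 265 + fixed 130 = 395
{S1, S2, S3, S4, S5}: service 265 + fixed 307 = 572
No other subset beats 339.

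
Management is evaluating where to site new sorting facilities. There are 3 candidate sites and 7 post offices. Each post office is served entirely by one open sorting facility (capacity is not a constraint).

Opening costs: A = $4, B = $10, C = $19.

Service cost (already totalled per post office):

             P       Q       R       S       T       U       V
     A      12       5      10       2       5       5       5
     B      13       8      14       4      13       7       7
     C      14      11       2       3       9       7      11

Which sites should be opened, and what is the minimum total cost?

Open A only; minimum total cost 48.

For any fixed open set, each post office goes to its cheapest open site; total = fixed + service.
{A}: P→A 12, Q→A 5, R→A 10, S→A 2, T→A 5, U→A 5, V→A 5. Service 44; fixed 4; total 48.
{A, B}: P→A 12, Q→A 5, R→A 10, S→A 2, T→A 5, U→A 5, V→A 5. Service 44; fixed 14; total 58.
{A, C}: service 36 + fixed 23 = 59
{A, B, C}: P→A 12, Q→A 5, R→C 2, S→A 2, T→A 5, U→A 5, V→A 5. Service 36; fixed 33; total 69.
(All 7 nonempty subsets were checked; A only is lowest.)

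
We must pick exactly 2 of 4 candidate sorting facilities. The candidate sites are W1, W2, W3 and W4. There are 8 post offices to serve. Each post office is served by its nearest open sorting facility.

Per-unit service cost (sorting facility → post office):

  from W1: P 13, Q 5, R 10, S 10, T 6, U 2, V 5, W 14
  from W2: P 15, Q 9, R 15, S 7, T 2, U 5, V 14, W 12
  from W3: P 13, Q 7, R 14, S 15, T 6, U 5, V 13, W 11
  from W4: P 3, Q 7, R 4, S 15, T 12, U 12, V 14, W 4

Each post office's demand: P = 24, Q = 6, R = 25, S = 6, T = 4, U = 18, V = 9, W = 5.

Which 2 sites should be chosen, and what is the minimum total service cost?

Choose W1 and W4; total service cost 387.

With exactly 2 open, each post office uses its cheapest among the chosen.
{W1, W4}: P→W4 3·24=72, Q→W1 5·6=30, R→W4 4·25=100, S→W1 10·6=60, T→W1 6·4=24, U→W1 2·18=36, V→W1 5·9=45, W→W4 4·5=20. Service cost 387.
{W2, W4}: service cost 500
{W3, W4}: service cost 555
Among all 6 size-2 choices, {W1, W4} is lowest.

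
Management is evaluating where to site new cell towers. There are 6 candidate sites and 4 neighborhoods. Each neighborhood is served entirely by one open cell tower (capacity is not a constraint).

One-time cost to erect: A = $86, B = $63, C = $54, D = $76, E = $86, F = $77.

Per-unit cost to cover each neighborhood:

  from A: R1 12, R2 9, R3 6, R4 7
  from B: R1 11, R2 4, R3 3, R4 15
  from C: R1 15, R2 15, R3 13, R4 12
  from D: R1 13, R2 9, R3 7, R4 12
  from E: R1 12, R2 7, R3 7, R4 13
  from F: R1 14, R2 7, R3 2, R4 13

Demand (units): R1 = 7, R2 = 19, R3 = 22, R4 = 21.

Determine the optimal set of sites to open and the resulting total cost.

For any fixed open set, each neighborhood goes to its cheapest open site; total = fixed + service.
{A, B}: R1→B 11·7=77, R2→B 4·19=76, R3→B 3·22=66, R4→A 7·21=147. Service 366; fixed 149; total 515.
{A, B, C}: R1→B 11·7=77, R2→B 4·19=76, R3→B 3·22=66, R4→A 7·21=147. Service 366; fixed 203; total 569.
{A, B, F}: R1→B 11·7=77, R2→B 4·19=76, R3→F 2·22=44, R4→A 7·21=147. Service 344; fixed 226; total 570.
{A, B, C, D, E, F}: service 344 + fixed 442 = 786
No other subset beats 515.

Open A and B; minimum total cost 515.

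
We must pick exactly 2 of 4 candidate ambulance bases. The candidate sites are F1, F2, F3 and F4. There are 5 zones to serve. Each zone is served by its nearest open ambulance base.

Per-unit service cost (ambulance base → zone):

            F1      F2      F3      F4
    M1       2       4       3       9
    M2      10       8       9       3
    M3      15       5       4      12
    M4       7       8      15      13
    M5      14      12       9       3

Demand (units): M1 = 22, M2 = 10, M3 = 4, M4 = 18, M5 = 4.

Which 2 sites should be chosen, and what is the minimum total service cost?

With exactly 2 open, each zone uses its cheapest among the chosen.
{F1, F4}: M1→F1 2·22=44, M2→F4 3·10=30, M3→F4 12·4=48, M4→F1 7·18=126, M5→F4 3·4=12. Service cost 260.
{F2, F4}: service cost 294
{F1, F3}: service cost 312
Among all 6 size-2 choices, {F1, F4} is lowest.

Choose F1 and F4; total service cost 260.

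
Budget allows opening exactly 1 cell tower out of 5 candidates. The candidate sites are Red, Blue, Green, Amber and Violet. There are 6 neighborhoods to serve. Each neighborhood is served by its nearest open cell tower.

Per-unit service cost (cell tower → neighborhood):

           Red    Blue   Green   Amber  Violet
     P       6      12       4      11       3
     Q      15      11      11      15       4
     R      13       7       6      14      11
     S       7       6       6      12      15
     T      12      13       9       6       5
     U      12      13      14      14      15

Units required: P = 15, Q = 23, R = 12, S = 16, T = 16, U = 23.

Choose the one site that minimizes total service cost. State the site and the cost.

With exactly 1 open, each neighborhood uses its cheapest among the chosen.
{Violet}: P→Violet 3·15=45, Q→Violet 4·23=92, R→Violet 11·12=132, S→Violet 15·16=240, T→Violet 5·16=80, U→Violet 15·23=345. Service cost 934.
{Green}: service cost 947
{Blue}: service cost 1120
Among all 5 size-1 choices, {Violet} is lowest.

Choose Violet only; total service cost 934.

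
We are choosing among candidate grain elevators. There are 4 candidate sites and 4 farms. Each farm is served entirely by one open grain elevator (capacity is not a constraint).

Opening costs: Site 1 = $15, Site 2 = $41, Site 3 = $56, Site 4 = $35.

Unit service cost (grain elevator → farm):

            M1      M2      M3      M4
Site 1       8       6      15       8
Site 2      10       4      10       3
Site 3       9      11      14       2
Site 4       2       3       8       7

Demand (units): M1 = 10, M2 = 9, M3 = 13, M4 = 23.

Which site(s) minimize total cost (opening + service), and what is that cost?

Open Site 3 and Site 4; minimum total cost 288.

For any fixed open set, each farm goes to its cheapest open site; total = fixed + service.
{Site 3, Site 4}: M1→Site 4 2·10=20, M2→Site 4 3·9=27, M3→Site 4 8·13=104, M4→Site 3 2·23=46. Service 197; fixed 91; total 288.
{Site 2, Site 4}: service 220 + fixed 76 = 296
{Site 1, Site 3, Site 4}: M1→Site 4 2·10=20, M2→Site 4 3·9=27, M3→Site 4 8·13=104, M4→Site 3 2·23=46. Service 197; fixed 106; total 303.
{Site 1, Site 2, Site 3, Site 4}: service 197 + fixed 147 = 344
No other subset beats 288.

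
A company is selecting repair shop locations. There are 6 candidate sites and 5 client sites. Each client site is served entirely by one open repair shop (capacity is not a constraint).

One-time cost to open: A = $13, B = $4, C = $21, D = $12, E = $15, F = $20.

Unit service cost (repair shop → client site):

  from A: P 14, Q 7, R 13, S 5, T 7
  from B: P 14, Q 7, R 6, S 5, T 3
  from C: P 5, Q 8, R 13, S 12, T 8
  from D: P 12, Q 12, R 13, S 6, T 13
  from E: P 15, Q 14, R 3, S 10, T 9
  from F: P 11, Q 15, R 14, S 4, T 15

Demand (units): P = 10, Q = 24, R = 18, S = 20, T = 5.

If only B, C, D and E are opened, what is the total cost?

Each client site is assigned to its cheapest site among the open ones.
{B, C, D, E}: P→C 5·10=50, Q→B 7·24=168, R→E 3·18=54, S→B 5·20=100, T→B 3·5=15. Service 387; fixed 52; total 439.

Total cost: 439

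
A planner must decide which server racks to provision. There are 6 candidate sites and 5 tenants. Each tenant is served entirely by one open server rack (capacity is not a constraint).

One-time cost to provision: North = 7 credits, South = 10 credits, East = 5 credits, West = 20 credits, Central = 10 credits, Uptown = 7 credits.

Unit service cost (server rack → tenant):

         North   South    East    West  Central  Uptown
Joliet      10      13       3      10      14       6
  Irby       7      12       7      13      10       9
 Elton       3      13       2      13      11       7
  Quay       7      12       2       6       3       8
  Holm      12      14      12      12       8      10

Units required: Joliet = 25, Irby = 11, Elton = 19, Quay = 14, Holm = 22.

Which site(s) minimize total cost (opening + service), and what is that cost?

Open East and Central; minimum total cost 409.

For any fixed open set, each tenant goes to its cheapest open site; total = fixed + service.
{East, Central}: Joliet→East 3·25=75, Irby→East 7·11=77, Elton→East 2·19=38, Quay→East 2·14=28, Holm→Central 8·22=176. Service 394; fixed 15; total 409.
{North, East, Central}: service 394 + fixed 22 = 416
{East, Central, Uptown}: service 394 + fixed 22 = 416
{North, South, East, West, Central, Uptown}: service 394 + fixed 59 = 453
No other subset beats 409.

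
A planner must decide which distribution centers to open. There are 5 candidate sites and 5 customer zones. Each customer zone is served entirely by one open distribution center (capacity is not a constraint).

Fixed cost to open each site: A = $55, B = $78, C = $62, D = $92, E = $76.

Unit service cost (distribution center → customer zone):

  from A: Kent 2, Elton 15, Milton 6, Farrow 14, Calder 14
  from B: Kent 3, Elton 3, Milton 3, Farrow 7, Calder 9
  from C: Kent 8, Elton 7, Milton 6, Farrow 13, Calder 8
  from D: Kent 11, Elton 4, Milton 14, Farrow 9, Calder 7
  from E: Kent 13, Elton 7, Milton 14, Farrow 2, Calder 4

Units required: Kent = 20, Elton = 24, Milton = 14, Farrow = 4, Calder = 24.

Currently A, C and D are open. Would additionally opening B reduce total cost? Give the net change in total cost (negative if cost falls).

No — net change +4 (cost rises by 4).

Current service cost with {A, C, D}: 424.
Adding B: each customer zone re-picks its cheapest; new service cost 350, saving 74.
Extra fixed cost: 78. Net change = 78 − 74 = 4.
(Totals: 633 → 637.)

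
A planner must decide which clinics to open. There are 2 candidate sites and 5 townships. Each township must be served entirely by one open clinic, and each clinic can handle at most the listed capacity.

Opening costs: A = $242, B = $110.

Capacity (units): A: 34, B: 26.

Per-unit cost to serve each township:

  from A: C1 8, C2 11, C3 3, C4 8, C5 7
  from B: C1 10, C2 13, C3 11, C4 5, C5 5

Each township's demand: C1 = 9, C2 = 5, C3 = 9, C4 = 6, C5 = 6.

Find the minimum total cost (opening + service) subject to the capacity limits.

Open {A, B}: C1→A 8·9=72, C2→A 11·5=55, C3→A 3·9=27, C4→B 5·6=30, C5→B 5·6=30.
Loads: A carries 23/34, B carries 12/26. Service 214; fixed 352; total 566.
Next best feasible plan costs 576.

Minimum total cost: 566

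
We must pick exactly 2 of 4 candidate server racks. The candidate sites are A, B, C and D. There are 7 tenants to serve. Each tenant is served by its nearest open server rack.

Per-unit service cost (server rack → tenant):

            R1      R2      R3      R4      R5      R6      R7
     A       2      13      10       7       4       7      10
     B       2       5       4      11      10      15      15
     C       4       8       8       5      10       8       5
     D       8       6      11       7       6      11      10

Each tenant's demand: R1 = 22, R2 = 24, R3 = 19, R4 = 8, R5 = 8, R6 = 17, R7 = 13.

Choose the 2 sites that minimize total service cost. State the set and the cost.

With exactly 2 open, each tenant uses its cheapest among the chosen.
{B, C}: R1→B 2·22=44, R2→B 5·24=120, R3→B 4·19=76, R4→C 5·8=40, R5→B 10·8=80, R6→C 8·17=136, R7→C 5·13=65. Service cost 561.
{A, B}: service cost 577
{A, C}: service cost 644
Among all 6 size-2 choices, {B, C} is lowest.

Choose B and C; total service cost 561.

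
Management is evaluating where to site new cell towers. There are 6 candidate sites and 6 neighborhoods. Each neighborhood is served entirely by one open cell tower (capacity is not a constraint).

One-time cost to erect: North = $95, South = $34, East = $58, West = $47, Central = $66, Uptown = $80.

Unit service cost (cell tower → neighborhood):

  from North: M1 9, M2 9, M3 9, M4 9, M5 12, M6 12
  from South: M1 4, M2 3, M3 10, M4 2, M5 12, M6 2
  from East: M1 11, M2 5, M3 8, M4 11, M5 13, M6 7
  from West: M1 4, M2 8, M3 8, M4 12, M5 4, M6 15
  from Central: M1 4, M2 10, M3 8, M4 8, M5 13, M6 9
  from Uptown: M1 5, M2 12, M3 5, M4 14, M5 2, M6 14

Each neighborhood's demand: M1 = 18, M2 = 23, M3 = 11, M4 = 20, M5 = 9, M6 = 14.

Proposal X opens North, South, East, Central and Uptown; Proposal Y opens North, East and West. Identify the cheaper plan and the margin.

Proposal X: {North, South, East, Central, Uptown}: M1→South 4·18=72, M2→South 3·23=69, M3→Uptown 5·11=55, M4→South 2·20=40, M5→Uptown 2·9=18, M6→South 2·14=28. Service 282; fixed 333; total 615.
Proposal Y: {North, East, West}: M1→West 4·18=72, M2→East 5·23=115, M3→East 8·11=88, M4→North 9·20=180, M5→West 4·9=36, M6→East 7·14=98. Service 589; fixed 200; total 789.
Difference: |615 − 789| = 174.

Proposal X is cheaper by 174.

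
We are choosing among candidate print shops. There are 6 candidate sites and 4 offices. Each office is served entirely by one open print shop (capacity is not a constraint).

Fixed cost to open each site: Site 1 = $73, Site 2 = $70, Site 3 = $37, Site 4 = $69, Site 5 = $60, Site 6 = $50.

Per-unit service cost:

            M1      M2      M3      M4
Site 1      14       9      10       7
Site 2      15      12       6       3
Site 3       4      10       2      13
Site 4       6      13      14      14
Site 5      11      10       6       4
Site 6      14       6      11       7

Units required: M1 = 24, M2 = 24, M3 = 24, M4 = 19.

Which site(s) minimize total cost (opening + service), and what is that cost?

Open Site 2, Site 3 and Site 6; minimum total cost 502.

For any fixed open set, each office goes to its cheapest open site; total = fixed + service.
{Site 2, Site 3, Site 6}: M1→Site 3 4·24=96, M2→Site 6 6·24=144, M3→Site 3 2·24=48, M4→Site 2 3·19=57. Service 345; fixed 157; total 502.
{Site 3, Site 6}: service 421 + fixed 87 = 508
{Site 3, Site 5, Site 6}: M1→Site 3 4·24=96, M2→Site 6 6·24=144, M3→Site 3 2·24=48, M4→Site 5 4·19=76. Service 364; fixed 147; total 511.
{Site 1, Site 2, Site 3, Site 4, Site 5, Site 6}: service 345 + fixed 359 = 704
No other subset beats 502.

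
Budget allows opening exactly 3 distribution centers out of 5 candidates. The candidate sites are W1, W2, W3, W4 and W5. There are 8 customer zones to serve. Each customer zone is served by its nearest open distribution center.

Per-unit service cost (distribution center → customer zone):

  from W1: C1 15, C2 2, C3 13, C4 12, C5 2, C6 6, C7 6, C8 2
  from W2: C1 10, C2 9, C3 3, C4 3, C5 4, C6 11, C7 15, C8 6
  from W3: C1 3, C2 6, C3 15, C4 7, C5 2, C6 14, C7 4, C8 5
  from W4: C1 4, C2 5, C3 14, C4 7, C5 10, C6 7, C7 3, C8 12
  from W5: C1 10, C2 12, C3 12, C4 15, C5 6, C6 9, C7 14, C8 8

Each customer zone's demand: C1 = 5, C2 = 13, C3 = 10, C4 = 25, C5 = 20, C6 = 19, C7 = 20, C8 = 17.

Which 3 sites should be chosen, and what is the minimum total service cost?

With exactly 3 open, each customer zone uses its cheapest among the chosen.
{W1, W2, W4}: C1→W4 4·5=20, C2→W1 2·13=26, C3→W2 3·10=30, C4→W2 3·25=75, C5→W1 2·20=40, C6→W1 6·19=114, C7→W4 3·20=60, C8→W1 2·17=34. Service cost 399.
{W1, W2, W3}: service cost 414
{W1, W2, W5}: service cost 489
Among all 10 size-3 choices, {W1, W2, W4} is lowest.

Choose W1, W2 and W4; total service cost 399.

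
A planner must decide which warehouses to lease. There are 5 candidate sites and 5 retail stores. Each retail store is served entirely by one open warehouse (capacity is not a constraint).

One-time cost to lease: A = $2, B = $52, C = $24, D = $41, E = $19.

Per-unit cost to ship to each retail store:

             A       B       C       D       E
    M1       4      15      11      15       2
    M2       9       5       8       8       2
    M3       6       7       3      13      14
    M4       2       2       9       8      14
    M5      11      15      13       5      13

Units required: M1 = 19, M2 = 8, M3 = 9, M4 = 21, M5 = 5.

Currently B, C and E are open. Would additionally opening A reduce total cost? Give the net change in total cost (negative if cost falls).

Current service cost with {B, C, E}: 188.
Adding A: each retail store re-picks its cheapest; new service cost 178, saving 10.
Extra fixed cost: 2. Net change = 2 − 10 = -8.
(Totals: 283 → 275.)

Yes — net change −8 (cost falls by 8).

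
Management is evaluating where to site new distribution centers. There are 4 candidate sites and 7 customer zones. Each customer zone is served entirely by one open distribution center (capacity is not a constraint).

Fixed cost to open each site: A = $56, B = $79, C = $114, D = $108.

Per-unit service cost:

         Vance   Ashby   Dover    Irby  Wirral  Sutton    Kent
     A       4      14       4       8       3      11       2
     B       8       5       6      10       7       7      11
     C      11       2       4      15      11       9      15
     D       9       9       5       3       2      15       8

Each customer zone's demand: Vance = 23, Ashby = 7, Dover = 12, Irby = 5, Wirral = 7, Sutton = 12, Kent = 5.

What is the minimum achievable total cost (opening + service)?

For any fixed open set, each customer zone goes to its cheapest open site; total = fixed + service.
{A, B}: Vance→A 4·23=92, Ashby→B 5·7=35, Dover→A 4·12=48, Irby→A 8·5=40, Wirral→A 3·7=21, Sutton→B 7·12=84, Kent→A 2·5=10. Service 330; fixed 135; total 465.
{A}: Vance→A 4·23=92, Ashby→A 14·7=98, Dover→A 4·12=48, Irby→A 8·5=40, Wirral→A 3·7=21, Sutton→A 11·12=132, Kent→A 2·5=10. Service 441; fixed 56; total 497.
{A, C}: service 333 + fixed 170 = 503
{A, B, C, D}: Vance→A 4·23=92, Ashby→C 2·7=14, Dover→A 4·12=48, Irby→D 3·5=15, Wirral→D 2·7=14, Sutton→B 7·12=84, Kent→A 2·5=10. Service 277; fixed 357; total 634.
No other subset beats 465.

Minimum total cost: 465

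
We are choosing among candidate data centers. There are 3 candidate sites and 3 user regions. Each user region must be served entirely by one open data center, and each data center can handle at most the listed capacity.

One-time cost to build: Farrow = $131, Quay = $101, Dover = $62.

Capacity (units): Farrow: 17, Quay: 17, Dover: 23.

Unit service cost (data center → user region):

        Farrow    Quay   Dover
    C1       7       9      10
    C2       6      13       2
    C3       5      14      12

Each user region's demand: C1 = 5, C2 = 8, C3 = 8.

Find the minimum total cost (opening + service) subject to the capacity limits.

Open {Dover}: C1→Dover 10·5=50, C2→Dover 2·8=16, C3→Dover 12·8=96.
Loads: Dover carries 21/23. Service 162; fixed 62; total 224.
Next best feasible plan costs 284.

Minimum total cost: 224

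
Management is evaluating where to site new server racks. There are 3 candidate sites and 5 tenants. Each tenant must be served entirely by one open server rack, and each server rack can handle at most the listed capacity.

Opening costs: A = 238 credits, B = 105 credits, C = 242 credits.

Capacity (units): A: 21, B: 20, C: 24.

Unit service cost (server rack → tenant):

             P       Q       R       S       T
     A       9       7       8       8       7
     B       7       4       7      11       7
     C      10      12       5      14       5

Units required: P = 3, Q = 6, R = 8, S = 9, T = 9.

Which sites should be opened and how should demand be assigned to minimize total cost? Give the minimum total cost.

Open {B, C}: P→B 7·3=21, Q→B 4·6=24, R→C 5·8=40, S→B 11·9=99, T→C 5·9=45.
Loads: B carries 18/20, C carries 17/24. Service 229; fixed 347; total 576.
Next best feasible plan costs 579.

Minimum total cost: 576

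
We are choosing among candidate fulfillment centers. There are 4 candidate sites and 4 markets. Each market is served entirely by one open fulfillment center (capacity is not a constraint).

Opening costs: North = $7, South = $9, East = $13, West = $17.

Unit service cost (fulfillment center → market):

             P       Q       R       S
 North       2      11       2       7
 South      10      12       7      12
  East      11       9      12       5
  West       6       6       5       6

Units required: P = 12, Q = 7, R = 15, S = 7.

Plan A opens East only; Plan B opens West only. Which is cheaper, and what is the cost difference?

Plan B is cheaper by 175.

Plan A: {East}: P→East 11·12=132, Q→East 9·7=63, R→East 12·15=180, S→East 5·7=35. Service 410; fixed 13; total 423.
Plan B: {West}: P→West 6·12=72, Q→West 6·7=42, R→West 5·15=75, S→West 6·7=42. Service 231; fixed 17; total 248.
Difference: |423 − 248| = 175.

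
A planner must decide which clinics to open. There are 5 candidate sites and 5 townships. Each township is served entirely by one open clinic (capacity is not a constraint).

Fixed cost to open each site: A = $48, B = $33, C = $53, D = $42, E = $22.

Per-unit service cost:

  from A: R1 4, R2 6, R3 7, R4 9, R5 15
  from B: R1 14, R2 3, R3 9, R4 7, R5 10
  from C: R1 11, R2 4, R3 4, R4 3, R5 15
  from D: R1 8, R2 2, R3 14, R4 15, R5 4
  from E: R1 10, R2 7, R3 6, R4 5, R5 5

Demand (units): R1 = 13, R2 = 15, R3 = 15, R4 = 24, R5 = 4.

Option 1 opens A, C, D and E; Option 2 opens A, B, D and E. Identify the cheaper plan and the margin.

Option 1: {A, C, D, E}: R1→A 4·13=52, R2→D 2·15=30, R3→C 4·15=60, R4→C 3·24=72, R5→D 4·4=16. Service 230; fixed 165; total 395.
Option 2: {A, B, D, E}: R1→A 4·13=52, R2→D 2·15=30, R3→E 6·15=90, R4→E 5·24=120, R5→D 4·4=16. Service 308; fixed 145; total 453.
Difference: |395 − 453| = 58.

Option 1 is cheaper by 58.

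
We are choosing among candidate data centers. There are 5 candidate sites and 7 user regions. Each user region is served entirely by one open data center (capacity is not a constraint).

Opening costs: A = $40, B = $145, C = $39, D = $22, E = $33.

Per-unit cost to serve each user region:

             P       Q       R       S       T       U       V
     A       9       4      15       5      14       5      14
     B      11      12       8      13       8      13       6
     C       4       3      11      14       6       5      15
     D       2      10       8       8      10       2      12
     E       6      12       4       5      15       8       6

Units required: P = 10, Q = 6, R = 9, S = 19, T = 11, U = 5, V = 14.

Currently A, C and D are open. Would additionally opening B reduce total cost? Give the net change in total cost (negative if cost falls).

Current service cost with {A, C, D}: 449.
Adding B: each user region re-picks its cheapest; new service cost 365, saving 84.
Extra fixed cost: 145. Net change = 145 − 84 = 61.
(Totals: 550 → 611.)

No — net change +61 (cost rises by 61).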